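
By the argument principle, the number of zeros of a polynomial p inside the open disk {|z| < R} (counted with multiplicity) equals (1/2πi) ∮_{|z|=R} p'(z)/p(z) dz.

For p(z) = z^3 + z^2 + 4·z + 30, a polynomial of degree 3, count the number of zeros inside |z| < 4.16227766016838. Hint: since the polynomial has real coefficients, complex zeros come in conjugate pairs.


The zeros of p are: (1 + 3i), (1 - 3i), -3.
Their magnitudes are: 3.162, 3.162, 3.
Zeros with |z| < R = 4.16227766016838: (1 + 3i), (1 - 3i), -3.
Count = 3.
By the argument principle, (1/2πi) ∮_{|z|=R} p'(z)/p(z) dz equals exactly this count.

Number of zeros inside |z| < 4.16227766016838: 3.


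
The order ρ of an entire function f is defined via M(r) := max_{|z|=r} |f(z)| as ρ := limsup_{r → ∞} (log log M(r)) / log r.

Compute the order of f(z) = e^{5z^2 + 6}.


|e^{5z^2 + 6}| = e^{Re(5·z^2) + 6} ≤ e^{5|z|^2 + 6} = e^{5r^2 + 6} on |z| = r, so ρ ≤ 2. Choosing z on |z|=r so that 5·z^2 is real positive (always possible by picking arg z appropriately) gives |f(z)| = e^{5r^2 + 6}, matching the bound. The additive constant 6 does not affect log log M(r) ~ 2·log r. Hence ρ = 2.
Therefore ρ = 2.

Order ρ = 2.


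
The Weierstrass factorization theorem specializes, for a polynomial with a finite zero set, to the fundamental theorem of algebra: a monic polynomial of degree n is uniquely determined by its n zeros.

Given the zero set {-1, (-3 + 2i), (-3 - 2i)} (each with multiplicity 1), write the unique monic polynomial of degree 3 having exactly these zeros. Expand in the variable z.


The polynomial is p(z) = ∏_{α ∈ S} (z − α), where S = {-1, (-3 + 2i), (-3 - 2i)}.
Expanding the product yields: p(z) = z^3 + 7·z^2 + 19·z + 13.
Note conjugate pairs combine to real quadratics: (z − (-3+2i))(z − (-3−2i)) = z² + 6z + 13.
The resulting polynomial has degree 3 and real coefficients as required.

p(z) = z^3 + 7·z^2 + 19·z + 13.


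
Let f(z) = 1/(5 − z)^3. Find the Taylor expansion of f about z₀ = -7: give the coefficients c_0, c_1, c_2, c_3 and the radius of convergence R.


Let w = z − z₀, so z = z₀ + w.
Then 5 − z = 5 − (z₀ + w) = (5 − z₀) − w = 12 − w.
f(z) = 1/(12 − w)^3 = (1/(12)^3) · (1 − w/(12))^{−3}.
By the binomial series (1−u)^{−3} = Σ_{n≥0} C(n+2, 2) u^n for |u|<1, with u = w/(12):
  c_n = C(n+2, 2) / (12)^(n+3).
  c_0 = 1/(12)^3 = 1/1728.
  c_1 = 3/(12)^4 = 1/6912.
  c_2 = 6/(12)^5 = 1/41472.
  c_3 = 10/(12)^6 = 5/1492992.
The series is valid for |w/d| < 1, i.e. |z − z₀| < |d|.
Radius of convergence: R = |5 − z₀| = |12| = 12 (distance from z₀ to the singularity z = 5).

c_0 = 1/1728, c_1 = 1/6912, c_2 = 1/41472, c_3 = 5/1492992; R = 12.


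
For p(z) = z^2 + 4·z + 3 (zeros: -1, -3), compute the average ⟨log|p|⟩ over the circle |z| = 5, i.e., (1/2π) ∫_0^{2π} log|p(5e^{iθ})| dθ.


Zeros: -3, -1; r = 5.
Inside |z| < r: -3, -1. Outside (|z| ≥ r): ∅.
p(0) = 3, so log|p(0)| = log(3) = 1.0986.
Apply Jensen: I(r) = log|p(0)| + Σ_k log(r/|z_k|), summed over zeros inside |z| < r.
  log(r/|z_k|) for z_k = -1: log(5/1) = 1.6094
  log(r/|z_k|) for z_k = -3: log(5/3) = 0.5108
Sum over inside zeros: 2.1203.
I(r) = log|p(0)| + (inside sum) = 1.0986 + 2.1203 = 3.2189.
Closed form (all zeros inside, monic): I(r) = n·log(r) = 2·log(5) = 3.2189. ✓

I(r) ≈ 3.2189.


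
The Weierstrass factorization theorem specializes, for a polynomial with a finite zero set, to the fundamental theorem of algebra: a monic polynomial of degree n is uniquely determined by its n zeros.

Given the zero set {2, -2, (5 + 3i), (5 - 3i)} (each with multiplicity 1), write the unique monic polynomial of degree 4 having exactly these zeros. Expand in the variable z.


The polynomial is p(z) = ∏_{α ∈ S} (z − α), where S = {2, -2, (5 + 3i), (5 - 3i)}.
Expanding the product yields: p(z) = z^4 -10·z^3 + 30·z^2 + 40·z -136.
Note conjugate pairs combine to real quadratics: (z − (5+3i))(z − (5−3i)) = z² − 10z + 34.
The resulting polynomial has degree 4 and real coefficients as required.

p(z) = z^4 -10·z^3 + 30·z^2 + 40·z -136.


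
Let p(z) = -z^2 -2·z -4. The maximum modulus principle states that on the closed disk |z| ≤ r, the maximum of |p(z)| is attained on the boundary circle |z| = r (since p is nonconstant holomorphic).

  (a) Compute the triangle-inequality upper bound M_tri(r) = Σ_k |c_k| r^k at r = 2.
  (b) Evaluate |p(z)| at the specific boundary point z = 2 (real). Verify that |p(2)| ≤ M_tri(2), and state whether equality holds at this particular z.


Coefficients: c_0 = -4, c_1 = -2, c_2 = -1. Radius r = 2.
Part (a). Triangle bound: M_tri(r) = Σ_k |c_k| r^k
  = |-4|·2^0 + |-2|·2^1 + |-1|·2^2
  = 4 + 4 + 4 = 12.
This bounds M(r) := max_{|z|=r} |p(z)| from above; equality holds iff all terms c_k z^k can be made to align in phase at a single z on |z|=r.
Part (b). At z = 2 (real, on the circle |z| = r):
  p(2) = (-4)·2^0 + (-2)·2^1 + (-1)·2^2 = -12.
  |p(2)| = 12.
Since all nonzero coefficients share the same sign, |p(2)| = 12 = M_tri(2); the triangle bound is attained at z = 2, so in fact M(r) = 12.

M_tri(2) = 12; |p(2)| = 12; equality at z=2: yes.


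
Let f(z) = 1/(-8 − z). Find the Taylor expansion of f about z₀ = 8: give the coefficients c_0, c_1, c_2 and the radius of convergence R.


Let w = z − z₀, so z = z₀ + w.
Then -8 − z = -8 − (z₀ + w) = (-8 − z₀) − w = -16 − w.
f(z) = 1/(-16 − w) = (1/(-16)) · 1/(1 − w/(-16)) = Σ_{n≥0} w^n / (-16)^(n+1).
So c_n = 1/(-16)^(n+1):
  c_0 = 1/(-16)^1 = -1/16.
  c_1 = 1/(-16)^2 = 1/256.
  c_2 = 1/(-16)^3 = -1/4096.
The series is valid for |w/d| < 1, i.e. |z − z₀| < |d|.
Radius of convergence: R = |-8 − z₀| = |-16| = 16 (distance from z₀ to the singularity z = -8).

c_0 = -1/16, c_1 = 1/256, c_2 = -1/4096; R = 16.


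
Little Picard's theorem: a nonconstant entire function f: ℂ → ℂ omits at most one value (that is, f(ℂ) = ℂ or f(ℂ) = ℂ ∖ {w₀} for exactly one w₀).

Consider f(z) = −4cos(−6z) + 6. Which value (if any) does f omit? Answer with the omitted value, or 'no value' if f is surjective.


Little Picard bounds the complement of f(ℂ) to at most one point.
cos is entire and surjective onto ℂ: for every w ∈ ℂ, cos(ζ) = w has a solution ζ ∈ ℂ (e.g., via the complex inverse arccos). With ζ = −6z this gives z = ζ/(-6). Then -4·cos(−6z) takes every value in -4·ℂ = ℂ, and adding 6 is a bijection of ℂ. So f is surjective and omits no value. (Note: only on the real line is cos bounded by [−1, 1].)

Omitted value: no value.


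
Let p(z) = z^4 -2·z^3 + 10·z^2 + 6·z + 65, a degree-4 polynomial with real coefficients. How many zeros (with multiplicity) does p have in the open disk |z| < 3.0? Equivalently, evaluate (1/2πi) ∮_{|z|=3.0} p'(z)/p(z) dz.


The zeros of p are: (2 + 3i), (2 - 3i), (-1 + 2i), (-1 - 2i).
Their magnitudes are: 3.606, 3.606, 2.236, 2.236.
Zeros with |z| < R = 3.0: (-1 + 2i), (-1 - 2i).
Count = 2.
By the argument principle, (1/2πi) ∮_{|z|=R} p'(z)/p(z) dz equals exactly this count.

Number of zeros inside |z| < 3.0: 2.


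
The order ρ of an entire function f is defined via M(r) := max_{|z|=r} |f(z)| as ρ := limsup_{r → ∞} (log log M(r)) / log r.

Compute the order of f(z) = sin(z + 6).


sin(w) is a linear combination of e^{iw} and e^{−iw} (or e^w, e^{−w} in the hyperbolic case), so |sin(w)| ≤ e^{|w|}. With w = z + 6, |w| ≤ 1|z| + 6 = 1r + 6 on |z| = r, giving M(r) ≤ e^{1r + 6}, so ρ ≤ 1. On a suitable ray (z = it for sin/cos; z = t for sinh/cosh, t real → ∞), |sin(z + 6)| grows like e^{1|t|}/2, so ρ ≥ 1. Hence ρ = 1.
Therefore ρ = 1.

Order ρ = 1.


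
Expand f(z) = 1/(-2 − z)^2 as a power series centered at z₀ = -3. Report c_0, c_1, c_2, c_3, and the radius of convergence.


Let w = z − z₀, so z = z₀ + w.
Then -2 − z = -2 − (z₀ + w) = (-2 − z₀) − w = 1 − w.
f(z) = 1/(1 − w)^2 = (1/(1)^2) · (1 − w/(1))^{−2}.
By the binomial series (1−u)^{−2} = Σ_{n≥0} C(n+1, 1) u^n for |u|<1, with u = w/(1):
  c_n = C(n+1, 1) / (1)^(n+2).
  c_0 = 1/(1)^2 = 1.
  c_1 = 2/(1)^3 = 2.
  c_2 = 3/(1)^4 = 3.
  c_3 = 4/(1)^5 = 4.
The series is valid for |w/d| < 1, i.e. |z − z₀| < |d|.
Radius of convergence: R = |-2 − z₀| = |1| = 1 (distance from z₀ to the singularity z = -2).

c_0 = 1, c_1 = 2, c_2 = 3, c_3 = 4; R = 1.


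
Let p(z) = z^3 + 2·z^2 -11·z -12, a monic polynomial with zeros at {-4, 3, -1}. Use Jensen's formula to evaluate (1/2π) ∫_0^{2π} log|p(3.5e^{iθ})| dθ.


Zeros: -4, -1, 3; r = 3.5.
Inside |z| < r: -1, 3. Outside (|z| ≥ r): -4.
p(0) = -12, so log|p(0)| = log(12) = 2.4849.
Apply Jensen: I(r) = log|p(0)| + Σ_k log(r/|z_k|), summed over zeros inside |z| < r.
  log(r/|z_k|) for z_k = 3: log(3.5/3) = 0.1542
  log(r/|z_k|) for z_k = -1: log(3.5/1) = 1.2528
  Outside zeros (-4) contribute nothing to the Jensen sum.
Sum over inside zeros: 1.4069.
I(r) = log|p(0)| + (inside sum) = 2.4849 + 1.4069 = 3.8918.
Note: since some zeros are outside |z| ≤ r, the simplified n·log(r) form does NOT apply — only the inside zeros contribute.

I(r) ≈ 3.8918.


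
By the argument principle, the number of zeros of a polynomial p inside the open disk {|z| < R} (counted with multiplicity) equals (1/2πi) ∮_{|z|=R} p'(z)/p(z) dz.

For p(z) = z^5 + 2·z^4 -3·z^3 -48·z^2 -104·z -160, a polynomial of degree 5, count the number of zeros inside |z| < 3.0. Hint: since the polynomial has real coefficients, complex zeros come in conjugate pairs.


The zeros of p are: (-2 + 2i), (-2 - 2i), (-1 + 2i), (-1 - 2i), 4.
Their magnitudes are: 2.828, 2.828, 2.236, 2.236, 4.
Zeros with |z| < R = 3.0: (-2 + 2i), (-2 - 2i), (-1 + 2i), (-1 - 2i).
Count = 4.
By the argument principle, (1/2πi) ∮_{|z|=R} p'(z)/p(z) dz equals exactly this count.

Number of zeros inside |z| < 3.0: 4.


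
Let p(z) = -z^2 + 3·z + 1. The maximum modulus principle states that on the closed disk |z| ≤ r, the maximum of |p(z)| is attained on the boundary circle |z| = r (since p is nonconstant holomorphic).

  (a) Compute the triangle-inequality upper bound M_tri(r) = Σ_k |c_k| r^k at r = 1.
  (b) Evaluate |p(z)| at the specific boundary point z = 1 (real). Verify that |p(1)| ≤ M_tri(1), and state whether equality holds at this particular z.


Coefficients: c_0 = 1, c_1 = 3, c_2 = -1. Radius r = 1.
Part (a). Triangle bound: M_tri(r) = Σ_k |c_k| r^k
  = |1|·1^0 + |3|·1^1 + |-1|·1^2
  = 1 + 3 + 1 = 5.
This bounds M(r) := max_{|z|=r} |p(z)| from above; equality holds iff all terms c_k z^k can be made to align in phase at a single z on |z|=r.
Part (b). At z = 1 (real, on the circle |z| = r):
  p(1) = (1)·1^0 + (3)·1^1 + (-1)·1^2 = 3.
  |p(1)| = 3.
Check: |p(1)| = 3 ≤ 5 = M_tri(1). ✓ Equality does not hold at z = 1 (the coefficients have mixed signs, so the terms do not all align in phase there).

M_tri(1) = 5; |p(1)| = 3; equality at z=1: no.


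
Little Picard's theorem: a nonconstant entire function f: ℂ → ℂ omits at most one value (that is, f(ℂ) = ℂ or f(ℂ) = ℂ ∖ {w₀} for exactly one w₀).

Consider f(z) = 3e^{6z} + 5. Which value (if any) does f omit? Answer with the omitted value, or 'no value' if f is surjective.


Little Picard bounds the complement of f(ℂ) to at most one point.
e^{6z} is never zero on ℂ, so 3·e^{6z} takes every value in ℂ ∖ {0}. Adding 5 shifts the range to ℂ ∖ {5}. Thus f omits exactly the value 5.

Omitted value: 5.


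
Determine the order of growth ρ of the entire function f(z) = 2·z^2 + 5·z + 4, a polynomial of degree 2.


|f(z)| ≤ Σ|c_k|·r^k = O(r^2) as r → ∞. Polynomial growth is O(e^{r^ε}) for every ε > 0 (since r^2/e^{r^ε} → 0), so ρ ≤ ε for all ε > 0, i.e. ρ = 0. Every nonconstant polynomial has order 0.
Therefore ρ = 0.

Order ρ = 0.


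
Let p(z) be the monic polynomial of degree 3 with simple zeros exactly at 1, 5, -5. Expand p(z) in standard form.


The polynomial is p(z) = ∏_{α ∈ S} (z − α), where S = {1, 5, -5}.
Expanding the product yields: p(z) = z^3 -z^2 -25·z + 25.
The resulting polynomial has degree 3 and real coefficients as required.

p(z) = z^3 -z^2 -25·z + 25.


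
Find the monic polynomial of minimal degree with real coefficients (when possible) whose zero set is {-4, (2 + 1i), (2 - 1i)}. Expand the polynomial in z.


The polynomial is p(z) = ∏_{α ∈ S} (z − α), where S = {-4, (2 + 1i), (2 - 1i)}.
Expanding the product yields: p(z) = z^3 -11·z + 20.
Note conjugate pairs combine to real quadratics: (z − (2+1i))(z − (2−1i)) = z² − 4z + 5.
The resulting polynomial has degree 3 and real coefficients as required.

p(z) = z^3 -11·z + 20.


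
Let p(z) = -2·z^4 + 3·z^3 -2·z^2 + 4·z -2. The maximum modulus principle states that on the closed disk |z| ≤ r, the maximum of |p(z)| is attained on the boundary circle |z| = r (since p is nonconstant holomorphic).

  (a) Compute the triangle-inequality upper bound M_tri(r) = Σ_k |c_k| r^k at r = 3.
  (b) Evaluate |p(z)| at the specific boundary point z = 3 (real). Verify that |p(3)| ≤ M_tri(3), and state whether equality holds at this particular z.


Coefficients: c_0 = -2, c_1 = 4, c_2 = -2, c_3 = 3, c_4 = -2. Radius r = 3.
Part (a). Triangle bound: M_tri(r) = Σ_k |c_k| r^k
  = |-2|·3^0 + |4|·3^1 + |-2|·3^2 + |3|·3^3 + |-2|·3^4
  = 2 + 12 + 18 + 81 + 162 = 275.
This bounds M(r) := max_{|z|=r} |p(z)| from above; equality holds iff all terms c_k z^k can be made to align in phase at a single z on |z|=r.
Part (b). At z = 3 (real, on the circle |z| = r):
  p(3) = (-2)·3^0 + (4)·3^1 + (-2)·3^2 + (3)·3^3 + (-2)·3^4 = -89.
  |p(3)| = 89.
Check: |p(3)| = 89 ≤ 275 = M_tri(3). ✓ Equality does not hold at z = 3 (the coefficients have mixed signs, so the terms do not all align in phase there).

M_tri(3) = 275; |p(3)| = 89; equality at z=3: no.


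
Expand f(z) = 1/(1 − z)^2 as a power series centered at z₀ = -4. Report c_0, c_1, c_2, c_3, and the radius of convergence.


Let w = z − z₀, so z = z₀ + w.
Then 1 − z = 1 − (z₀ + w) = (1 − z₀) − w = 5 − w.
f(z) = 1/(5 − w)^2 = (1/(5)^2) · (1 − w/(5))^{−2}.
By the binomial series (1−u)^{−2} = Σ_{n≥0} C(n+1, 1) u^n for |u|<1, with u = w/(5):
  c_n = C(n+1, 1) / (5)^(n+2).
  c_0 = 1/(5)^2 = 1/25.
  c_1 = 2/(5)^3 = 2/125.
  c_2 = 3/(5)^4 = 3/625.
  c_3 = 4/(5)^5 = 4/3125.
The series is valid for |w/d| < 1, i.e. |z − z₀| < |d|.
Radius of convergence: R = |1 − z₀| = |5| = 5 (distance from z₀ to the singularity z = 1).

c_0 = 1/25, c_1 = 2/125, c_2 = 3/625, c_3 = 4/3125; R = 5.


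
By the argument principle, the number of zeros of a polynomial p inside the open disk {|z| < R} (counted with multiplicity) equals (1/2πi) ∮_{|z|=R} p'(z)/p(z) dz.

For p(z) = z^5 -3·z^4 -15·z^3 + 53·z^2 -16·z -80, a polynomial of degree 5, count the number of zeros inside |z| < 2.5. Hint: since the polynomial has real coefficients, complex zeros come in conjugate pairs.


The zeros of p are: 4, -1, (2 + 1i), (2 - 1i), -4.
Their magnitudes are: 4, 1, 2.236, 2.236, 4.
Zeros with |z| < R = 2.5: -1, (2 + 1i), (2 - 1i).
Count = 3.
By the argument principle, (1/2πi) ∮_{|z|=R} p'(z)/p(z) dz equals exactly this count.

Number of zeros inside |z| < 2.5: 3.


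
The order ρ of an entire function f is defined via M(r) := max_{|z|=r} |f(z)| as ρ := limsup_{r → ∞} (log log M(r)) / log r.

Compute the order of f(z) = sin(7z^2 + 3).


Write sin(w) = (e^{iw} ± e^{−iw})/(2 or 2i), so |sin(w)| ≤ e^{|w|}. With w = 7z^2 + 3, |w| ≤ 7r^2 + 3 on |z|=r, giving M(r) ≤ e^{7r^2 + 3} and ρ ≤ 2. For the lower bound, choose z on |z|=r with 7z^2 purely imaginary of modulus 7r^2; then |sin(7z^2 + 3)| grows like e^{7r^2}/2, so ρ ≥ 2. Hence ρ = 2.
Therefore ρ = 2.

Order ρ = 2.


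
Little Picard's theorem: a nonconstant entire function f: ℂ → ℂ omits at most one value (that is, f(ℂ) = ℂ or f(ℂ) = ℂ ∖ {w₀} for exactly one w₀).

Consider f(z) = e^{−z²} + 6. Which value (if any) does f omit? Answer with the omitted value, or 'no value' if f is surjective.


Little Picard bounds the complement of f(ℂ) to at most one point.
The exponent g(z) = −z² is a nonconstant polynomial, hence surjective onto ℂ. So e^{g(z)} takes every value in {e^w : w ∈ ℂ} = ℂ ∖ {0}. Adding 6 shifts the range to ℂ ∖ {6}. f omits exactly 6.

Omitted value: 6.


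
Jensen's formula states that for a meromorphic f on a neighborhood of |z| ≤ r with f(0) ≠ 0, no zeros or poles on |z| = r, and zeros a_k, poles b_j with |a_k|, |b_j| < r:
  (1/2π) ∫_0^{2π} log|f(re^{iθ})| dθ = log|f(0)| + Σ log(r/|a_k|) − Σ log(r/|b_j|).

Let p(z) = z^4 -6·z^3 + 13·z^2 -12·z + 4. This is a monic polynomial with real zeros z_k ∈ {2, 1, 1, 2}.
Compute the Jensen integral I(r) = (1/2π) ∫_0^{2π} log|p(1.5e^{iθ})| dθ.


Zeros: 1, 1, 2, 2; r = 1.5.
Inside |z| < r: 1, 1. Outside (|z| ≥ r): 2, 2.
p(0) = 4, so log|p(0)| = log(4) = 1.3863.
Apply Jensen: I(r) = log|p(0)| + Σ_k log(r/|z_k|), summed over zeros inside |z| < r.
  log(r/|z_k|) for z_k = 1: log(1.5/1) = 0.4055
  log(r/|z_k|) for z_k = 1: log(1.5/1) = 0.4055
  Outside zeros (2, 2) contribute nothing to the Jensen sum.
Sum over inside zeros: 0.8109.
I(r) = log|p(0)| + (inside sum) = 1.3863 + 0.8109 = 2.1972.
Note: since some zeros are outside |z| ≤ r, the simplified n·log(r) form does NOT apply — only the inside zeros contribute.

I(r) ≈ 2.1972.


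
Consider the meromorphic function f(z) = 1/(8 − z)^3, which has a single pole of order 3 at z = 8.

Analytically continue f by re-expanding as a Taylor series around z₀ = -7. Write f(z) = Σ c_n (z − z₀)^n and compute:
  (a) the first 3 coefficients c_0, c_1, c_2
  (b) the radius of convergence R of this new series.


Let w = z − z₀, so z = z₀ + w.
Then 8 − z = 8 − (z₀ + w) = (8 − z₀) − w = 15 − w.
f(z) = 1/(15 − w)^3 = (1/(15)^3) · (1 − w/(15))^{−3}.
By the binomial series (1−u)^{−3} = Σ_{n≥0} C(n+2, 2) u^n for |u|<1, with u = w/(15):
  c_n = C(n+2, 2) / (15)^(n+3).
  c_0 = 1/(15)^3 = 1/3375.
  c_1 = 3/(15)^4 = 1/16875.
  c_2 = 6/(15)^5 = 2/253125.
The series is valid for |w/d| < 1, i.e. |z − z₀| < |d|.
Radius of convergence: R = |8 − z₀| = |15| = 15 (distance from z₀ to the singularity z = 8).

c_0 = 1/3375, c_1 = 1/16875, c_2 = 2/253125; R = 15.


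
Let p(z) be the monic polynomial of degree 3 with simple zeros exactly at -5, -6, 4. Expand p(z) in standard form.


The polynomial is p(z) = ∏_{α ∈ S} (z − α), where S = {-5, -6, 4}.
Expanding the product yields: p(z) = z^3 + 7·z^2 -14·z -120.
The resulting polynomial has degree 3 and real coefficients as required.

p(z) = z^3 + 7·z^2 -14·z -120.


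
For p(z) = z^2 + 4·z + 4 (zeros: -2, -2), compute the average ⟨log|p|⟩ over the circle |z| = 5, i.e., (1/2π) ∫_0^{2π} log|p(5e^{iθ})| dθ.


Zeros: -2, -2; r = 5.
Inside |z| < r: -2, -2. Outside (|z| ≥ r): ∅.
p(0) = 4, so log|p(0)| = log(4) = 1.3863.
Apply Jensen: I(r) = log|p(0)| + Σ_k log(r/|z_k|), summed over zeros inside |z| < r.
  log(r/|z_k|) for z_k = -2: log(5/2) = 0.9163
  log(r/|z_k|) for z_k = -2: log(5/2) = 0.9163
Sum over inside zeros: 1.8326.
I(r) = log|p(0)| + (inside sum) = 1.3863 + 1.8326 = 3.2189.
Closed form (all zeros inside, monic): I(r) = n·log(r) = 2·log(5) = 3.2189. ✓

I(r) ≈ 3.2189.


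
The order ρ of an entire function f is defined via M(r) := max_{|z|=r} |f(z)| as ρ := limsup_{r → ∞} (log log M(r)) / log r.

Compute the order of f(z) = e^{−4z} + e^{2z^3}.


Each summand is entire of order 1 and 3 respectively (as in the single-exponential case). The order of a sum is at most the max of the orders, so ρ ≤ 3. For the lower bound: on |z|=r choose arg z so that 2z^3 is real positive; then |e^{2z^3}| = e^{2r^3} while |e^{-4z}| ≤ e^{4r^1} = o(e^{2r^3}). So |f| ≥ e^{2r^3}(1 − o(1)) and ρ ≥ 3. Hence ρ = max(1, 3) = 3.
Therefore ρ = 3.

Order ρ = 3.


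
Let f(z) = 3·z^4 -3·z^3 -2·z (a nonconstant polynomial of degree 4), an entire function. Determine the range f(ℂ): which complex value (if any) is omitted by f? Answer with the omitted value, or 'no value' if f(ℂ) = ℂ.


Little Picard bounds the complement of f(ℂ) to at most one point.
For every w ∈ ℂ, the equation p(z) − w = 0 is a nonconstant polynomial in z and hence has at least one root by the fundamental theorem of algebra. So p is surjective onto ℂ, omitting no value.

Omitted value: no value.


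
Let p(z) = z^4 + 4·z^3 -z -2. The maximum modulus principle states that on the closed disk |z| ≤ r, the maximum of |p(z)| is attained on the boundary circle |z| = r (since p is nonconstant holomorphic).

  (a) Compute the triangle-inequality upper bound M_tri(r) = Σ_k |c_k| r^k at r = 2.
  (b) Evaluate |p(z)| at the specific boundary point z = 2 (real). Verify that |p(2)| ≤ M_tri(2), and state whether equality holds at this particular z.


Coefficients: c_0 = -2, c_1 = -1, c_2 = 0, c_3 = 4, c_4 = 1. Radius r = 2.
Part (a). Triangle bound: M_tri(r) = Σ_k |c_k| r^k
  = |-2|·2^0 + |-1|·2^1 + |0|·2^2 + |4|·2^3 + |1|·2^4
  = 2 + 2 + 0 + 32 + 16 = 52.
This bounds M(r) := max_{|z|=r} |p(z)| from above; equality holds iff all terms c_k z^k can be made to align in phase at a single z on |z|=r.
Part (b). At z = 2 (real, on the circle |z| = r):
  p(2) = (-2)·2^0 + (-1)·2^1 + (0)·2^2 + (4)·2^3 + (1)·2^4 = 44.
  |p(2)| = 44.
Check: |p(2)| = 44 ≤ 52 = M_tri(2). ✓ Equality does not hold at z = 2 (the coefficients have mixed signs, so the terms do not all align in phase there).

M_tri(2) = 52; |p(2)| = 44; equality at z=2: no.


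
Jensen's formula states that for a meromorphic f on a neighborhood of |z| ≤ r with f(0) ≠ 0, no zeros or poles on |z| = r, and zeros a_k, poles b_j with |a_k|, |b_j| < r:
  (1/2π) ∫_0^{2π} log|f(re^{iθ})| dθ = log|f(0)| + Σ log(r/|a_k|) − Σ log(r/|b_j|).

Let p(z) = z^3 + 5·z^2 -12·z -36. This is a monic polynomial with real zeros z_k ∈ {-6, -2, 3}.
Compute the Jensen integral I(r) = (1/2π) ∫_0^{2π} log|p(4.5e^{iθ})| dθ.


Zeros: -6, -2, 3; r = 4.5.
Inside |z| < r: -2, 3. Outside (|z| ≥ r): -6.
p(0) = -36, so log|p(0)| = log(36) = 3.5835.
Apply Jensen: I(r) = log|p(0)| + Σ_k log(r/|z_k|), summed over zeros inside |z| < r.
  log(r/|z_k|) for z_k = -2: log(4.5/2) = 0.8109
  log(r/|z_k|) for z_k = 3: log(4.5/3) = 0.4055
  Outside zeros (-6) contribute nothing to the Jensen sum.
Sum over inside zeros: 1.2164.
I(r) = log|p(0)| + (inside sum) = 3.5835 + 1.2164 = 4.7999.
Note: since some zeros are outside |z| ≤ r, the simplified n·log(r) form does NOT apply — only the inside zeros contribute.

I(r) ≈ 4.7999.


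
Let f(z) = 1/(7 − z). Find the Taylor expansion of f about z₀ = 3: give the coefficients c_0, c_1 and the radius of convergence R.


Let w = z − z₀, so z = z₀ + w.
Then 7 − z = 7 − (z₀ + w) = (7 − z₀) − w = 4 − w.
f(z) = 1/(4 − w) = (1/(4)) · 1/(1 − w/(4)) = Σ_{n≥0} w^n / (4)^(n+1).
So c_n = 1/(4)^(n+1):
  c_0 = 1/(4)^1 = 1/4.
  c_1 = 1/(4)^2 = 1/16.
The series is valid for |w/d| < 1, i.e. |z − z₀| < |d|.
Radius of convergence: R = |7 − z₀| = |4| = 4 (distance from z₀ to the singularity z = 7).

c_0 = 1/4, c_1 = 1/16; R = 4.


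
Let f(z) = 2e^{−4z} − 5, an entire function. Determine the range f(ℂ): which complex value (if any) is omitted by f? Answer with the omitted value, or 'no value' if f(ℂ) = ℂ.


Little Picard bounds the complement of f(ℂ) to at most one point.
e^{−4z} is never zero on ℂ, so 2·e^{−4z} takes every value in ℂ ∖ {0}. Adding -5 shifts the range to ℂ ∖ {-5}. Thus f omits exactly the value -5.

Omitted value: -5.


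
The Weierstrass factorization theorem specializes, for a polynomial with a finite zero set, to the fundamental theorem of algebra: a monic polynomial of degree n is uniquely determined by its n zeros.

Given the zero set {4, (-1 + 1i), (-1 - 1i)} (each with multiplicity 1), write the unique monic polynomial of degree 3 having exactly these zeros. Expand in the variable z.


The polynomial is p(z) = ∏_{α ∈ S} (z − α), where S = {4, (-1 + 1i), (-1 - 1i)}.
Expanding the product yields: p(z) = z^3 -2·z^2 -6·z -8.
Note conjugate pairs combine to real quadratics: (z − (-1+1i))(z − (-1−1i)) = z² + 2z + 2.
The resulting polynomial has degree 3 and real coefficients as required.

p(z) = z^3 -2·z^2 -6·z -8.


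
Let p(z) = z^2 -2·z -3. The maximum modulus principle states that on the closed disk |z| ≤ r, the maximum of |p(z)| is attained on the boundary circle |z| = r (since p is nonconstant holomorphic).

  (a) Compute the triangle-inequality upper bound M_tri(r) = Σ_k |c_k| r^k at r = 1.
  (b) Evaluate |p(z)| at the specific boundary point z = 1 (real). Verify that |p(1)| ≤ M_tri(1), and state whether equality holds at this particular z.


Coefficients: c_0 = -3, c_1 = -2, c_2 = 1. Radius r = 1.
Part (a). Triangle bound: M_tri(r) = Σ_k |c_k| r^k
  = |-3|·1^0 + |-2|·1^1 + |1|·1^2
  = 3 + 2 + 1 = 6.
This bounds M(r) := max_{|z|=r} |p(z)| from above; equality holds iff all terms c_k z^k can be made to align in phase at a single z on |z|=r.
Part (b). At z = 1 (real, on the circle |z| = r):
  p(1) = (-3)·1^0 + (-2)·1^1 + (1)·1^2 = -4.
  |p(1)| = 4.
Check: |p(1)| = 4 ≤ 6 = M_tri(1). ✓ Equality does not hold at z = 1 (the coefficients have mixed signs, so the terms do not all align in phase there).

M_tri(1) = 6; |p(1)| = 4; equality at z=1: no.


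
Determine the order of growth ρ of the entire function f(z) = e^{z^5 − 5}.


|e^{z^5 − 5}| = e^{Re(1·z^5) + -5} ≤ e^{1|z|^5 + -5} = e^{1r^5 + -5} on |z| = r, so ρ ≤ 5. Choosing z on |z|=r so that 1·z^5 is real positive (always possible by picking arg z appropriately) gives |f(z)| = e^{1r^5 + -5}, matching the bound. The additive constant -5 does not affect log log M(r) ~ 5·log r. Hence ρ = 5.
Therefore ρ = 5.

Order ρ = 5.


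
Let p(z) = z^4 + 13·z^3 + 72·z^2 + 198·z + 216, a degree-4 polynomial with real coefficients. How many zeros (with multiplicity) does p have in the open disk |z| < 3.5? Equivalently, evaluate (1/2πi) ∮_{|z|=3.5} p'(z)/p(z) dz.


The zeros of p are: -3, -4, (-3 + 3i), (-3 - 3i).
Their magnitudes are: 3, 4, 4.243, 4.243.
Zeros with |z| < R = 3.5: -3.
Count = 1.
By the argument principle, (1/2πi) ∮_{|z|=R} p'(z)/p(z) dz equals exactly this count.

Number of zeros inside |z| < 3.5: 1.


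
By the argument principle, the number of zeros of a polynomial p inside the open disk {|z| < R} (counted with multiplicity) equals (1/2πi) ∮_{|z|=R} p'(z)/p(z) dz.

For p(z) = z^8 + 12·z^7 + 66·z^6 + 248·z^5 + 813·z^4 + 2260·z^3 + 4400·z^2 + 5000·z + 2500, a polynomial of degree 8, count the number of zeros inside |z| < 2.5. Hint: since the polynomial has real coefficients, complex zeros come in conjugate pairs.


The zeros of p are: (-3 + 1i), (-3 - 1i), (-2 + 1i), (-2 - 1i), (-2 + 1i), (-2 - 1i), (1 + 3i), (1 - 3i).
Their magnitudes are: 3.162, 3.162, 2.236, 2.236, 2.236, 2.236, 3.162, 3.162.
Zeros with |z| < R = 2.5: (-2 + 1i), (-2 - 1i), (-2 + 1i), (-2 - 1i).
Count = 4.
By the argument principle, (1/2πi) ∮_{|z|=R} p'(z)/p(z) dz equals exactly this count.

Number of zeros inside |z| < 2.5: 4.


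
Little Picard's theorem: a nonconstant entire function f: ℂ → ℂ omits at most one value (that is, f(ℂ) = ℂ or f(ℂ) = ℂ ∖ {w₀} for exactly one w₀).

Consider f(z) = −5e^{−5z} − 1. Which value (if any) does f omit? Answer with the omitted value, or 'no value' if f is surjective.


Little Picard bounds the complement of f(ℂ) to at most one point.
e^{−5z} is never zero on ℂ, so -5·e^{−5z} takes every value in ℂ ∖ {0}. Adding -1 shifts the range to ℂ ∖ {-1}. Thus f omits exactly the value -1.

Omitted value: -1.


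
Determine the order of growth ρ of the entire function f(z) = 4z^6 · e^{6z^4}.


M(r) = max_{|z|=r} |4|·|z|^6·|e^{6z^4}| = 4·r^6 · e^{6r^4} (the factors attain their maxima compatibly on |z|=r). Then log M(r) = log 4 + 6·log r + 6r^4, dominated by the last term, so log log M(r) ~ 4·log r. The polynomial factor 4z^6 contributes only a log r term and does not affect the order. ρ = 4.
Therefore ρ = 4.

Order ρ = 4.


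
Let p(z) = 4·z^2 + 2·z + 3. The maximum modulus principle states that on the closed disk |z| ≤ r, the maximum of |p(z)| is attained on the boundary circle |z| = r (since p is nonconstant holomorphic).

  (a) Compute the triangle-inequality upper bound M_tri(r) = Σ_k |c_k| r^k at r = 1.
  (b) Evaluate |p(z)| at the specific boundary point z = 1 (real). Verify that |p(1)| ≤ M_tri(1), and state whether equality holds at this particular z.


Coefficients: c_0 = 3, c_1 = 2, c_2 = 4. Radius r = 1.
Part (a). Triangle bound: M_tri(r) = Σ_k |c_k| r^k
  = |3|·1^0 + |2|·1^1 + |4|·1^2
  = 3 + 2 + 4 = 9.
This bounds M(r) := max_{|z|=r} |p(z)| from above; equality holds iff all terms c_k z^k can be made to align in phase at a single z on |z|=r.
Part (b). At z = 1 (real, on the circle |z| = r):
  p(1) = (3)·1^0 + (2)·1^1 + (4)·1^2 = 9.
  |p(1)| = 9.
Since all nonzero coefficients share the same sign, |p(1)| = 9 = M_tri(1); the triangle bound is attained at z = 1, so in fact M(r) = 9.

M_tri(1) = 9; |p(1)| = 9; equality at z=1: yes.


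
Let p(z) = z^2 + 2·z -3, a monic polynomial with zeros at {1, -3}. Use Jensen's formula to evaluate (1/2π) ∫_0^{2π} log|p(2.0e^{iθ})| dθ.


Zeros: -3, 1; r = 2.0.
Inside |z| < r: 1. Outside (|z| ≥ r): -3.
p(0) = -3, so log|p(0)| = log(3) = 1.0986.
Apply Jensen: I(r) = log|p(0)| + Σ_k log(r/|z_k|), summed over zeros inside |z| < r.
  log(r/|z_k|) for z_k = 1: log(2.0/1) = 0.6931
  Outside zeros (-3) contribute nothing to the Jensen sum.
Sum over inside zeros: 0.6931.
I(r) = log|p(0)| + (inside sum) = 1.0986 + 0.6931 = 1.7918.
Note: since some zeros are outside |z| ≤ r, the simplified n·log(r) form does NOT apply — only the inside zeros contribute.

I(r) ≈ 1.7918.


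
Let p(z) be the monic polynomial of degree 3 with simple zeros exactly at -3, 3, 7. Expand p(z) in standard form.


The polynomial is p(z) = ∏_{α ∈ S} (z − α), where S = {-3, 3, 7}.
Expanding the product yields: p(z) = z^3 -7·z^2 -9·z + 63.
The resulting polynomial has degree 3 and real coefficients as required.

p(z) = z^3 -7·z^2 -9·z + 63.


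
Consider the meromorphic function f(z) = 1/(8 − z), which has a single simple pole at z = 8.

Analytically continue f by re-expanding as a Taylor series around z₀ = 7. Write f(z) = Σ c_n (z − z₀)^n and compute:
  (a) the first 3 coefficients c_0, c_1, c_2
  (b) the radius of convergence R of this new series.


Let w = z − z₀, so z = z₀ + w.
Then 8 − z = 8 − (z₀ + w) = (8 − z₀) − w = 1 − w.
f(z) = 1/(1 − w) = (1/(1)) · 1/(1 − w/(1)) = Σ_{n≥0} w^n / (1)^(n+1).
So c_n = 1/(1)^(n+1):
  c_0 = 1/(1)^1 = 1.
  c_1 = 1/(1)^2 = 1.
  c_2 = 1/(1)^3 = 1.
The series is valid for |w/d| < 1, i.e. |z − z₀| < |d|.
Radius of convergence: R = |8 − z₀| = |1| = 1 (distance from z₀ to the singularity z = 8).

c_0 = 1, c_1 = 1, c_2 = 1; R = 1.


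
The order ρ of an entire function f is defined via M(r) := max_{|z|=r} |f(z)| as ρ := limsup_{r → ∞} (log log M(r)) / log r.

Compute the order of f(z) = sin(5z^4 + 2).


Write sin(w) = (e^{iw} ± e^{−iw})/(2 or 2i), so |sin(w)| ≤ e^{|w|}. With w = 5z^4 + 2, |w| ≤ 5r^4 + 2 on |z|=r, giving M(r) ≤ e^{5r^4 + 2} and ρ ≤ 4. For the lower bound, choose z on |z|=r with 5z^4 purely imaginary of modulus 5r^4; then |sin(5z^4 + 2)| grows like e^{5r^4}/2, so ρ ≥ 4. Hence ρ = 4.
Therefore ρ = 4.

Order ρ = 4.


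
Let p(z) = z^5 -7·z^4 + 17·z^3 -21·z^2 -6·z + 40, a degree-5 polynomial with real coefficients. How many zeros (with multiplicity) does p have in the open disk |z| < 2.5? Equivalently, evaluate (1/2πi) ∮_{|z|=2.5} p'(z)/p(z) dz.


The zeros of p are: 4, -1, (1 + 2i), (1 - 2i), 2.
Their magnitudes are: 4, 1, 2.236, 2.236, 2.
Zeros with |z| < R = 2.5: -1, (1 + 2i), (1 - 2i), 2.
Count = 4.
By the argument principle, (1/2πi) ∮_{|z|=R} p'(z)/p(z) dz equals exactly this count.

Number of zeros inside |z| < 2.5: 4.


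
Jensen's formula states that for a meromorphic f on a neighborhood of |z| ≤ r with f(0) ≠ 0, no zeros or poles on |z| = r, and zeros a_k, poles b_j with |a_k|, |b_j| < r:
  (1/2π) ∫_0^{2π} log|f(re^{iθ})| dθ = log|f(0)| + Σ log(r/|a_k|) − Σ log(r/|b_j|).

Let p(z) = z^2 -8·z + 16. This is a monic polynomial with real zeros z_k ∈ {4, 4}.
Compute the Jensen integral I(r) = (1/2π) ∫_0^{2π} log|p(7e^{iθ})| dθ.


Zeros: 4, 4; r = 7.
Inside |z| < r: 4, 4. Outside (|z| ≥ r): ∅.
p(0) = 16, so log|p(0)| = log(16) = 2.7726.
Apply Jensen: I(r) = log|p(0)| + Σ_k log(r/|z_k|), summed over zeros inside |z| < r.
  log(r/|z_k|) for z_k = 4: log(7/4) = 0.5596
  log(r/|z_k|) for z_k = 4: log(7/4) = 0.5596
Sum over inside zeros: 1.1192.
I(r) = log|p(0)| + (inside sum) = 2.7726 + 1.1192 = 3.8918.
Closed form (all zeros inside, monic): I(r) = n·log(r) = 2·log(7) = 3.8918. ✓

I(r) ≈ 3.8918.


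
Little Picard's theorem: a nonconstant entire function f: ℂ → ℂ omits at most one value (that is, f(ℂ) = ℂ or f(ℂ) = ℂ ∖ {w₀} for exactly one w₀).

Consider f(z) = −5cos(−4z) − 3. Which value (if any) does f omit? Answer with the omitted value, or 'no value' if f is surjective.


Little Picard bounds the complement of f(ℂ) to at most one point.
cos is entire and surjective onto ℂ: for every w ∈ ℂ, cos(ζ) = w has a solution ζ ∈ ℂ (e.g., via the complex inverse arccos). With ζ = −4z this gives z = ζ/(-4). Then -5·cos(−4z) takes every value in -5·ℂ = ℂ, and adding -3 is a bijection of ℂ. So f is surjective and omits no value. (Note: only on the real line is cos bounded by [−1, 1].)

Omitted value: no value.


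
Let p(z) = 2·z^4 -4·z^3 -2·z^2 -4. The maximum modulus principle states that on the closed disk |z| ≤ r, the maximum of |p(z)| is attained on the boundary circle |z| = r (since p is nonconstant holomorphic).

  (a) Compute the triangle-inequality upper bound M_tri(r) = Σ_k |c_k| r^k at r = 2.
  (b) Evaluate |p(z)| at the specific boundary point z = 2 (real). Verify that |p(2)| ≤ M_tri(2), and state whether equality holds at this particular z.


Coefficients: c_0 = -4, c_1 = 0, c_2 = -2, c_3 = -4, c_4 = 2. Radius r = 2.
Part (a). Triangle bound: M_tri(r) = Σ_k |c_k| r^k
  = |-4|·2^0 + |0|·2^1 + |-2|·2^2 + |-4|·2^3 + |2|·2^4
  = 4 + 0 + 8 + 32 + 32 = 76.
This bounds M(r) := max_{|z|=r} |p(z)| from above; equality holds iff all terms c_k z^k can be made to align in phase at a single z on |z|=r.
Part (b). At z = 2 (real, on the circle |z| = r):
  p(2) = (-4)·2^0 + (0)·2^1 + (-2)·2^2 + (-4)·2^3 + (2)·2^4 = -12.
  |p(2)| = 12.
Check: |p(2)| = 12 ≤ 76 = M_tri(2). ✓ Equality does not hold at z = 2 (the coefficients have mixed signs, so the terms do not all align in phase there).

M_tri(2) = 76; |p(2)| = 12; equality at z=2: no.


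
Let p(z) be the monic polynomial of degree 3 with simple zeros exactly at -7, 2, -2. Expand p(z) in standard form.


The polynomial is p(z) = ∏_{α ∈ S} (z − α), where S = {-7, 2, -2}.
Expanding the product yields: p(z) = z^3 + 7·z^2 -4·z -28.
The resulting polynomial has degree 3 and real coefficients as required.

p(z) = z^3 + 7·z^2 -4·z -28.


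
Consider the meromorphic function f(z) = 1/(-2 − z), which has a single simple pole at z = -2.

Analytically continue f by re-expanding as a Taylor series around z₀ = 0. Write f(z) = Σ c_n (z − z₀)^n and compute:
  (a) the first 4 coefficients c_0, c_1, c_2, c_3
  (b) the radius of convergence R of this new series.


Let w = z − z₀, so z = z₀ + w.
Then -2 − z = -2 − (z₀ + w) = (-2 − z₀) − w = -2 − w.
f(z) = 1/(-2 − w) = (1/(-2)) · 1/(1 − w/(-2)) = Σ_{n≥0} w^n / (-2)^(n+1).
So c_n = 1/(-2)^(n+1):
  c_0 = 1/(-2)^1 = -1/2.
  c_1 = 1/(-2)^2 = 1/4.
  c_2 = 1/(-2)^3 = -1/8.
  c_3 = 1/(-2)^4 = 1/16.
The series is valid for |w/d| < 1, i.e. |z − z₀| < |d|.
Radius of convergence: R = |-2 − z₀| = |-2| = 2 (distance from z₀ to the singularity z = -2).

c_0 = -1/2, c_1 = 1/4, c_2 = -1/8, c_3 = 1/16; R = 2.


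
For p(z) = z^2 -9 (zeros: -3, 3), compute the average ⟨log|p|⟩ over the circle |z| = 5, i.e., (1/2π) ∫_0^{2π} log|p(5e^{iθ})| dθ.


Zeros: -3, 3; r = 5.
Inside |z| < r: -3, 3. Outside (|z| ≥ r): ∅.
p(0) = -9, so log|p(0)| = log(9) = 2.1972.
Apply Jensen: I(r) = log|p(0)| + Σ_k log(r/|z_k|), summed over zeros inside |z| < r.
  log(r/|z_k|) for z_k = -3: log(5/3) = 0.5108
  log(r/|z_k|) for z_k = 3: log(5/3) = 0.5108
Sum over inside zeros: 1.0217.
I(r) = log|p(0)| + (inside sum) = 2.1972 + 1.0217 = 3.2189.
Closed form (all zeros inside, monic): I(r) = n·log(r) = 2·log(5) = 3.2189. ✓

I(r) ≈ 3.2189.


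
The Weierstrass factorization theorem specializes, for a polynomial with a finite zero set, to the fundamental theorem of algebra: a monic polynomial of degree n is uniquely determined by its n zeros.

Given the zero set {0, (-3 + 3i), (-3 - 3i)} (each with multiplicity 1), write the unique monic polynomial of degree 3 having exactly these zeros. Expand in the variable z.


The polynomial is p(z) = ∏_{α ∈ S} (z − α), where S = {0, (-3 + 3i), (-3 - 3i)}.
Expanding the product yields: p(z) = z^3 + 6·z^2 + 18·z.
Note conjugate pairs combine to real quadratics: (z − (-3+3i))(z − (-3−3i)) = z² + 6z + 18.
The resulting polynomial has degree 3 and real coefficients as required.

p(z) = z^3 + 6·z^2 + 18·z.


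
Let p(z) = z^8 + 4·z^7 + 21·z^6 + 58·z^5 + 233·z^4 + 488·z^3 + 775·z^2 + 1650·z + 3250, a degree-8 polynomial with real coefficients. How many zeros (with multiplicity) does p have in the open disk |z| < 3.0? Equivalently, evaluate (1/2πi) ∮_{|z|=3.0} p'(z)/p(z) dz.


The zeros of p are: (1 + 2i), (1 - 2i), (-2 + 1i), (-2 - 1i), (1 + 3i), (1 - 3i), (-2 + 3i), (-2 - 3i).
Their magnitudes are: 2.236, 2.236, 2.236, 2.236, 3.162, 3.162, 3.606, 3.606.
Zeros with |z| < R = 3.0: (1 + 2i), (1 - 2i), (-2 + 1i), (-2 - 1i).
Count = 4.
By the argument principle, (1/2πi) ∮_{|z|=R} p'(z)/p(z) dz equals exactly this count.

Number of zeros inside |z| < 3.0: 4.


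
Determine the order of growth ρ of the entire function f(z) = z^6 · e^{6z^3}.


M(r) = max_{|z|=r} |1|·|z|^6·|e^{6z^3}| = 1·r^6 · e^{6r^3} (the factors attain their maxima compatibly on |z|=r). Then log M(r) = log 1 + 6·log r + 6r^3, dominated by the last term, so log log M(r) ~ 3·log r. The polynomial factor 1z^6 contributes only a log r term and does not affect the order. ρ = 3.
Therefore ρ = 3.

Order ρ = 3.


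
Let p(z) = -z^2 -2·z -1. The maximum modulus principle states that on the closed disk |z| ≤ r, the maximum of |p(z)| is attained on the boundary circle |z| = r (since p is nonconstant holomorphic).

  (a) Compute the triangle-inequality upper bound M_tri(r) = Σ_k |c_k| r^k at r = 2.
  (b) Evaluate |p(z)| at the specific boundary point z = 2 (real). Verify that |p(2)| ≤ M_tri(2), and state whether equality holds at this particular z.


Coefficients: c_0 = -1, c_1 = -2, c_2 = -1. Radius r = 2.
Part (a). Triangle bound: M_tri(r) = Σ_k |c_k| r^k
  = |-1|·2^0 + |-2|·2^1 + |-1|·2^2
  = 1 + 4 + 4 = 9.
This bounds M(r) := max_{|z|=r} |p(z)| from above; equality holds iff all terms c_k z^k can be made to align in phase at a single z on |z|=r.
Part (b). At z = 2 (real, on the circle |z| = r):
  p(2) = (-1)·2^0 + (-2)·2^1 + (-1)·2^2 = -9.
  |p(2)| = 9.
Since all nonzero coefficients share the same sign, |p(2)| = 9 = M_tri(2); the triangle bound is attained at z = 2, so in fact M(r) = 9.

M_tri(2) = 9; |p(2)| = 9; equality at z=2: yes.


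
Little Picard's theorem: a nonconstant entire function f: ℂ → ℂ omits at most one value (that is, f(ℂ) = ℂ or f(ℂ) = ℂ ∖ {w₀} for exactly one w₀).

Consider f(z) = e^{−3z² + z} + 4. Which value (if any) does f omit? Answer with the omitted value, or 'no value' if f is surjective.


Little Picard bounds the complement of f(ℂ) to at most one point.
The exponent g(z) = −3z² + z is a nonconstant polynomial, hence surjective onto ℂ. So e^{g(z)} takes every value in {e^w : w ∈ ℂ} = ℂ ∖ {0}. Adding 4 shifts the range to ℂ ∖ {4}. f omits exactly 4.

Omitted value: 4.
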